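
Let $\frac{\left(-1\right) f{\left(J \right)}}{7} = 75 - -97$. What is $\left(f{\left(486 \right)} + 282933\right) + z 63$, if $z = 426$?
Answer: $308567$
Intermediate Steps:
$f{\left(J \right)} = -1204$ ($f{\left(J \right)} = - 7 \left(75 - -97\right) = - 7 \left(75 + 97\right) = \left(-7\right) 172 = -1204$)
$\left(f{\left(486 \right)} + 282933\right) + z 63 = \left(-1204 + 282933\right) + 426 \cdot 63 = 281729 + 26838 = 308567$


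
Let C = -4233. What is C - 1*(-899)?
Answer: -3334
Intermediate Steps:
C - 1*(-899) = -4233 - 1*(-899) = -4233 + 899 = -3334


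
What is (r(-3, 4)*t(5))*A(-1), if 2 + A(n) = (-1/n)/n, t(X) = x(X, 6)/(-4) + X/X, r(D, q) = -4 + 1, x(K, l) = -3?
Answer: 63/4 ≈ 15.750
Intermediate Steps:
r(D, q) = -3
t(X) = 7/4 (t(X) = -3/(-4) + X/X = -3*(-¼) + 1 = ¾ + 1 = 7/4)
A(n) = -2 - 1/n² (A(n) = -2 + (-1/n)/n = -2 - 1/n²)
(r(-3, 4)*t(5))*A(-1) = (-3*7/4)*(-2 - 1/(-1)²) = -21*(-2 - 1*1)/4 = -21*(-2 - 1)/4 = -21/4*(-3) = 63/4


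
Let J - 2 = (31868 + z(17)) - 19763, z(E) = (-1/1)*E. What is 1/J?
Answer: 1/12090 ≈ 8.2713e-5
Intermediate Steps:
z(E) = -E (z(E) = (-1*1)*E = -E)
J = 12090 (J = 2 + ((31868 - 1*17) - 19763) = 2 + ((31868 - 17) - 19763) = 2 + (31851 - 19763) = 2 + 12088 = 12090)
1/J = 1/12090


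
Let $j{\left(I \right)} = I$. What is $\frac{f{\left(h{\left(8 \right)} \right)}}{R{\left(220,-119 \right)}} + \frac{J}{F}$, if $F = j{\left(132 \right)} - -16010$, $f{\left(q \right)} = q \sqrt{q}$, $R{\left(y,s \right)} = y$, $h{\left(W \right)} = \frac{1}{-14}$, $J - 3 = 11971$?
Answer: $\frac{5987}{8071} - \frac{i \sqrt{14}}{43120} \approx 0.74179 - 8.6773 \cdot 10^{-5} i$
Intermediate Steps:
$J = 11974$ ($J = 3 + 11971 = 11974$)
$h{\left(W \right)} = - \frac{1}{14}$
$f{\left(q \right)} = q^{\frac{3}{2}}$
$F = 16142$ ($F = 132 - -16010 = 132 + 16010 = 16142$)
$\frac{f{\left(h{\left(8 \right)} \right)}}{R{\left(220,-119 \right)}} + \frac{J}{F} = \frac{\left(- \frac{1}{14}\right)^{\frac{3}{2}}}{220} + \frac{11974}{16142} = - \frac{i \sqrt{14}}{196} \cdot \frac{1}{220} + 11974 \cdot \frac{1}{16142} = - \frac{i \sqrt{14}}{43120} + \frac{5987}{8071} = \frac{5987}{8071} - \frac{i \sqrt{14}}{43120}$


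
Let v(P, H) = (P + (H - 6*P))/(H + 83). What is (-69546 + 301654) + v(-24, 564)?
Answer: 150174560/647 ≈ 2.3211e+5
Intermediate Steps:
v(P, H) = (H - 5*P)/(83 + H)
(-69546 + 301654) + v(-24, 564) = (-69546 + 301654) + (564 - 5*(-24))/(83 + 564) = 232108 + (564 + 120)/647 = 232108 + (1/647)*684 = 232108 + 684/647 = 150174560/647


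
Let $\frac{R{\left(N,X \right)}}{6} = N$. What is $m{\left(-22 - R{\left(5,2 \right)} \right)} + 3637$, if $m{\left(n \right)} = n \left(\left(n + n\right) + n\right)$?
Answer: $11749$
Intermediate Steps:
$R{\left(N,X \right)} = 6 N$
$m{\left(n \right)} = 3 n^{2}$ ($m{\left(n \right)} = n \left(2 n + n\right) = n 3 n = 3 n^{2}$)
$m{\left(-22 - R{\left(5,2 \right)} \right)} + 3637 = 3 \left(-22 - 6 \cdot 5\right)^{2} + 3637 = 3 \left(-22 - 30\right)^{2} + 3637 = 3 \left(-52\right)^{2} + 3637 = 3 \cdot 2704 + 3637 = 8112 + 3637 = 11749$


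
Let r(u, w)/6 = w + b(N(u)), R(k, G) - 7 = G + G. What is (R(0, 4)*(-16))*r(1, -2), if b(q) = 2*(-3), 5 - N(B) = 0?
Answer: 11520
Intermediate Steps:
N(B) = 5 (N(B) = 5 - 1*0 = 5 + 0 = 5)
b(q) = -6
R(k, G) = 7 + 2*G (R(k, G) = 7 + (G + G) = 7 + 2*G)
r(u, w) = -36 + 6*w (r(u, w) = 6*(w - 6) = 6*(-6 + w) = -36 + 6*w)
(R(0, 4)*(-16))*r(1, -2) = ((7 + 2*4)*(-16))*(-36 + 6*(-2)) = ((7 + 8)*(-16))*(-36 - 12) = (15*(-16))*(-48) = -240*(-48) = 11520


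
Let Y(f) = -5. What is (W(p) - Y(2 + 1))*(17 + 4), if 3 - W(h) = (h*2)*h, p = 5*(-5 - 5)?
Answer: -104832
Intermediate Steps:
p = -50 (p = 5*(-10) = -50)
W(h) = 3 - 2*h² (W(h) = 3 - h*2*h = 3 - 2*h*h = 3 - 2*h²)
(W(p) - Y(2 + 1))*(17 + 4) = ((3 - 2*(-50)²) - 1*(-5))*(17 + 4) = ((3 - 2*2500) + 5)*21 = ((3 - 5000) + 5)*21 = (-4997 + 5)*21 = -4992*21 = -104832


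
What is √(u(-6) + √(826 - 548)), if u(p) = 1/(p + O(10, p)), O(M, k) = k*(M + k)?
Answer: √(-30 + 900*√278)/30 ≈ 4.0792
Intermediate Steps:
u(p) = 1/(p + p*(10 + p))
√(u(-6) + √(826 - 548)) = √(1/((-6)*(11 - 6)) + √(826 - 548)) = √(-⅙/5 + √278) = √(-⅙*⅕ + √278) = √(-1/30 + √278)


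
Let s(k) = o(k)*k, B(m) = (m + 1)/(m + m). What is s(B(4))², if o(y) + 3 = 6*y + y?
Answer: 3025/4096 ≈ 0.73853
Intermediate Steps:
o(y) = -3 + 7*y (o(y) = -3 + (6*y + y) = -3 + 7*y)
B(m) = (1 + m)/(2*m) (B(m) = (1 + m)/((2*m)) = (1 + m)*(1/(2*m)) = (1 + m)/(2*m))
s(k) = k*(-3 + 7*k) (s(k) = (-3 + 7*k)*k = k*(-3 + 7*k))
s(B(4))² = (((½)*(1 + 4)/4)*(-3 + 7*((½)*(1 + 4)/4)))² = (((½)*(¼)*5)*(-3 + 7*((½)*(¼)*5)))² = (5*(-3 + 7*(5/8))/8)² = (5*(-3 + 35/8)/8)² = ((5/8)*(11/8))² = (55/64)² = 3025/4096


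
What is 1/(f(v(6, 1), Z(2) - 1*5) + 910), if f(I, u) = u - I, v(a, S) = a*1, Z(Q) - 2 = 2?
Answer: 1/903 ≈ 0.0011074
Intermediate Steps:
Z(Q) = 4 (Z(Q) = 2 + 2 = 4)
v(a, S) = a
1/(f(v(6, 1), Z(2) - 1*5) + 910) = 1/(((4 - 1*5) - 1*6) + 910) = 1/(((4 - 5) - 6) + 910) = 1/((-1 - 6) + 910) = 1/(-7 + 910) = 1/903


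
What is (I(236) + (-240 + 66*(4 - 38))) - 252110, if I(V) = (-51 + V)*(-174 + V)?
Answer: -243124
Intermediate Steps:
I(V) = (-174 + V)*(-51 + V)
(I(236) + (-240 + 66*(4 - 38))) - 252110 = ((8874 + 236**2 - 225*236) + (-240 + 66*(4 - 38))) - 252110 = ((8874 + 55696 - 53100) + (-240 + 66*(-34))) - 252110 = (11470 + (-240 - 2244)) - 252110 = (11470 - 2484) - 252110 = 8986 - 252110 = -243124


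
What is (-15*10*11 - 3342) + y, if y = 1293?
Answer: -3699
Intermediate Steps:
(-15*10*11 - 3342) + y = (-15*10*11 - 3342) + 1293 = (-150*11 - 3342) + 1293 = (-1650 - 3342) + 1293 = -4992 + 1293 = -3699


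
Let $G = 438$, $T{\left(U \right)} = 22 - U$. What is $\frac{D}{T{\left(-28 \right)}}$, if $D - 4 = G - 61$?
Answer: $\frac{381}{50} \approx 7.62$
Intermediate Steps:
$D = 381$ ($D = 4 + \left(438 - 61\right) = 4 + 377 = 381$)
$\frac{D}{T{\left(-28 \right)}} = \frac{381}{22 - -28} = \frac{381}{22 + 28} = \frac{381}{50}$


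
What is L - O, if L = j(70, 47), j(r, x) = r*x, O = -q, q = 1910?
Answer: 5200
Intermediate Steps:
O = -1910 (O = -1*1910 = -1910)
L = 3290 (L = 70*47 = 3290)
L - O = 3290 - 1*(-1910) = 3290 + 1910 = 5200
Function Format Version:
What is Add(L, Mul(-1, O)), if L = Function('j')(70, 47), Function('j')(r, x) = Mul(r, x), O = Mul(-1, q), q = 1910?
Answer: 5200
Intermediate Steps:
O = -1910 (O = Mul(-1, 1910) = -1910)
L = 3290 (L = Mul(70, 47) = 3290)
Add(L, Mul(-1, O)) = Add(3290, Mul(-1, -1910)) = Add(3290, 1910) = 5200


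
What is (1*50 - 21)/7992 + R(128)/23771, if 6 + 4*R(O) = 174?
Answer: 1025023/189977832 ≈ 0.0053955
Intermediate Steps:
R(O) = 42 (R(O) = -3/2 + (¼)*174 = -3/2 + 87/2 = 42)
(1*50 - 21)/7992 + R(128)/23771 = (1*50 - 21)/7992 + 42/23771 = (50 - 21)*(1/7992) + 42*(1/23771) = 29*(1/7992) + 42/23771 = 29/7992 + 42/23771 = 1025023/189977832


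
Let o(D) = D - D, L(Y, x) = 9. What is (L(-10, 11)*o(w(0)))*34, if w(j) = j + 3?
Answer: 0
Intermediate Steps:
w(j) = 3 + j
o(D) = 0
(L(-10, 11)*o(w(0)))*34 = (9*0)*34 = 0*34 = 0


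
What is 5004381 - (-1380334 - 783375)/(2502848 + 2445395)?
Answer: 24762895416292/4948243 ≈ 5.0044e+6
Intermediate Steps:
5004381 - (-1380334 - 783375)/(2502848 + 2445395) = 5004381 - (-2163709)/4948243 = 5004381 - 1*(-2163709/4948243) = 5004381 + 2163709/4948243 = 24762895416292/4948243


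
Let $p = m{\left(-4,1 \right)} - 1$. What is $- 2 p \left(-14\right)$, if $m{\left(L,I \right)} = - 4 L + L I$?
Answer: $308$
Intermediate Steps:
$m{\left(L,I \right)} = - 4 L + I L$
$p = 11$ ($p = - 4 \left(-4 + 1\right) - 1 = \left(-4\right) \left(-3\right) - 1 = 12 - 1 = 11$)
$- 2 p \left(-14\right) = \left(-2\right) 11 \left(-14\right) = \left(-22\right) \left(-14\right) = 308$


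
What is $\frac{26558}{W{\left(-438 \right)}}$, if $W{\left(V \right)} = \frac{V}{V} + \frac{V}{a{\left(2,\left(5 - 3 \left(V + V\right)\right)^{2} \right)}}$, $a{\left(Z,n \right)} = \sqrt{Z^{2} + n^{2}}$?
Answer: $\frac{1276435290676914550}{48062176578881} + \frac{756106260 \sqrt{11375663141}}{48062176578881} \approx 26560.0$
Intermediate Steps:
$W{\left(V \right)} = 1 + \frac{V}{\sqrt{4 + \left(5 - 6 V\right)^{4}}}$ ($W{\left(V \right)} = \frac{V}{V} + \frac{V}{\sqrt{2^{2} + \left(\left(5 - 3 \left(V + V\right)\right)^{2}\right)^{2}}} = 1 + \frac{V}{\sqrt{4 + \left(\left(5 - 3 \cdot 2 V\right)^{2}\right)^{2}}} = 1 + \frac{V}{\sqrt{4 + \left(\left(5 - 6 V\right)^{2}\right)^{2}}} = 1 + \frac{V}{\sqrt{4 + \left(5 - 6 V\right)^{4}}}$)
$\frac{26558}{W{\left(-438 \right)}} = \frac{26558}{1 - \frac{438}{\sqrt{4 + \left(-5 + 6 \left(-438\right)\right)^{4}}}} = \frac{26558}{1 - \frac{438}{\sqrt{4 + \left(-5 - 2628\right)^{4}}}} = \frac{26558}{1 - \frac{438}{\sqrt{4 + \left(-2633\right)^{4}}}} = \frac{26558}{1 - \frac{438}{\sqrt{4 + 48062176770721}}} = \frac{26558}{1 - \frac{438}{65 \sqrt{11375663141}}} = \frac{26558}{1 - 438 \frac{\sqrt{11375663141}}{739418104165}} = \frac{26558}{1 - \frac{438 \sqrt{11375663141}}{739418104165}}$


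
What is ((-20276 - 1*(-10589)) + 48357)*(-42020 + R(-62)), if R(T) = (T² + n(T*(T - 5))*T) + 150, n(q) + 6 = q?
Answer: -11415461340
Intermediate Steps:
n(q) = -6 + q
R(T) = 150 + T² + T*(-6 + T*(-5 + T)) (R(T) = (T² + (-6 + T*(T - 5))*T) + 150 = (T² + (-6 + T*(-5 + T))*T) + 150 = (T² + T*(-6 + T*(-5 + T))) + 150 = 150 + T² + T*(-6 + T*(-5 + T)))
((-20276 - 1*(-10589)) + 48357)*(-42020 + R(-62)) = ((-20276 - 1*(-10589)) + 48357)*(-42020 + (150 + (-62)² - 62*(-6 - 62*(-5 - 62)))) = ((-20276 + 10589) + 48357)*(-42020 + (150 + 3844 - 62*(-6 - 62*(-67)))) = (-9687 + 48357)*(-42020 + (150 + 3844 - 62*(-6 + 4154))) = 38670*(-42020 + (150 + 3844 - 62*4148)) = 38670*(-42020 + (150 + 3844 - 257176)) = 38670*(-42020 - 253182) = 38670*(-295202) = -11415461340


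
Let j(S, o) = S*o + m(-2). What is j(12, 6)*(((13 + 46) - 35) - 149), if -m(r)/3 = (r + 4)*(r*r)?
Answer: -6000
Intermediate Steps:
m(r) = -3*r²*(4 + r) (m(r) = -3*(r + 4)*r*r = -3*(4 + r)*r² = -3*r²*(4 + r))
j(S, o) = -24 + S*o (j(S, o) = S*o + 3*(-2)²*(-4 - 1*(-2)) = S*o + 3*4*(-4 + 2) = S*o + 3*4*(-2) = S*o - 24 = -24 + S*o)
j(12, 6)*(((13 + 46) - 35) - 149) = (-24 + 12*6)*(((13 + 46) - 35) - 149) = (-24 + 72)*((59 - 35) - 149) = 48*(24 - 149) = 48*(-125) = -6000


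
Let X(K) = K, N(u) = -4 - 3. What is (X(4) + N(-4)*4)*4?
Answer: -96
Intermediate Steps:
N(u) = -7
(X(4) + N(-4)*4)*4 = (4 - 7*4)*4 = (4 - 28)*4 = -24*4 = -96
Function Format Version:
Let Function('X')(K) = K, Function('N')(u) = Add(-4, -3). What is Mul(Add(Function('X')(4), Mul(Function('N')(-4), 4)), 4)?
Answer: -96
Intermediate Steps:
Function('N')(u) = -7
Mul(Add(Function('X')(4), Mul(Function('N')(-4), 4)), 4) = Mul(Add(4, Mul(-7, 4)), 4) = Mul(Add(4, -28), 4) = Mul(-24, 4) = -96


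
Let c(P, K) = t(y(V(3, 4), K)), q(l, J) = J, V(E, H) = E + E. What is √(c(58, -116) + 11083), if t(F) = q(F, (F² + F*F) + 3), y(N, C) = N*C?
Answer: √979918 ≈ 989.91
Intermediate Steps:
V(E, H) = 2*E
y(N, C) = C*N
t(F) = 3 + 2*F² (t(F) = (F² + F*F) + 3 = (F² + F²) + 3 = 2*F² + 3 = 3 + 2*F²)
c(P, K) = 3 + 72*K² (c(P, K) = 3 + 2*(K*(2*3))² = 3 + 2*(K*6)² = 3 + 2*(6*K)² = 3 + 2*(36*K²) = 3 + 72*K²)
√(c(58, -116) + 11083) = √((3 + 72*(-116)²) + 11083) = √((3 + 72*13456) + 11083) = √((3 + 968832) + 11083) = √(968835 + 11083) = √979918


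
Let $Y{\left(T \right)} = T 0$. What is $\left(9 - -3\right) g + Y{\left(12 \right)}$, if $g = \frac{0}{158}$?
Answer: $0$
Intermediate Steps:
$g = 0$ ($g = 0 \cdot \frac{1}{158} = 0$)
$Y{\left(T \right)} = 0$
$\left(9 - -3\right) g + Y{\left(12 \right)} = \left(9 - -3\right) 0 + 0 = \left(9 + 3\right) 0 + 0 = 12 \cdot 0 + 0 = 0 + 0 = 0$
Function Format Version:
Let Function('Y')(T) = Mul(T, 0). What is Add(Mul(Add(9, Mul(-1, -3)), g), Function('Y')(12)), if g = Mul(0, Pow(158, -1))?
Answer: 0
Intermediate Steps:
g = 0 (g = Mul(0, Rational(1, 158)) = 0)
Function('Y')(T) = 0
Add(Mul(Add(9, Mul(-1, -3)), g), Function('Y')(12)) = Add(Mul(Add(9, Mul(-1, -3)), 0), 0) = Add(Mul(Add(9, 3), 0), 0) = Add(Mul(12, 0), 0) = Add(0, 0) = 0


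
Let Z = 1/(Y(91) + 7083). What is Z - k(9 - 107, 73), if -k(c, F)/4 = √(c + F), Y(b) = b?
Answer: 1/7174 + 20*I ≈ 0.00013939 + 20.0*I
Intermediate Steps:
k(c, F) = -4*√(F + c) (k(c, F) = -4*√(c + F) = -4*√(F + c))
Z = 1/7174 (Z = 1/(91 + 7083) = 1/7174 ≈ 0.00013939)
Z - k(9 - 107, 73) = 1/7174 - (-4)*√(73 + (9 - 107)) = 1/7174 - (-4)*√(73 - 98) = 1/7174 - (-4)*√(-25) = 1/7174 - (-4)*5*I = 1/7174 - (-20)*I = 1/7174 + 20*I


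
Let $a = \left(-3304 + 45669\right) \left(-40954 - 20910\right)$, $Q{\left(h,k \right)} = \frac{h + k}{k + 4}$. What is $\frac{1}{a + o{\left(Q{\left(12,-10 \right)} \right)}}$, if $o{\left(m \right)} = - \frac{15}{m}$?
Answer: $- \frac{1}{2620868315} \approx -3.8155 \cdot 10^{-10}$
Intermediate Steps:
$Q{\left(h,k \right)} = \frac{h + k}{4 + k}$
$a = -2620868360$ ($a = 42365 \left(-61864\right) = -2620868360$)
$\frac{1}{a + o{\left(Q{\left(12,-10 \right)} \right)}} = \frac{1}{-2620868360 - \frac{15}{\frac{1}{4 - 10} \left(12 - 10\right)}} = \frac{1}{-2620868360 - \frac{15}{\frac{1}{-6} \cdot 2}} = \frac{1}{-2620868360 - \frac{15}{\left(- \frac{1}{6}\right) 2}} = \frac{1}{-2620868360 - \frac{15}{- \frac{1}{3}}} = \frac{1}{-2620868360 - -45} = \frac{1}{-2620868360 + 45} = \frac{1}{-2620868315} = - \frac{1}{2620868315}$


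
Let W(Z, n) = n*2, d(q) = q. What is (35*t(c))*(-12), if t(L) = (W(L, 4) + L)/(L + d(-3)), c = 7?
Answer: -1575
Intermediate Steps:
W(Z, n) = 2*n
t(L) = (8 + L)/(-3 + L) (t(L) = (2*4 + L)/(L - 3) = (8 + L)/(-3 + L))
(35*t(c))*(-12) = (35*((8 + 7)/(-3 + 7)))*(-12) = (35*(15/4))*(-12) = (525/4)*(-12) = -1575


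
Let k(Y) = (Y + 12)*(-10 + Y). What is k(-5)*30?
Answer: -3150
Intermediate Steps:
k(Y) = (-10 + Y)*(12 + Y) (k(Y) = (12 + Y)*(-10 + Y) = (-10 + Y)*(12 + Y))
k(-5)*30 = (-120 + (-5)² + 2*(-5))*30 = (-120 + 25 - 10)*30 = -105*30 = -3150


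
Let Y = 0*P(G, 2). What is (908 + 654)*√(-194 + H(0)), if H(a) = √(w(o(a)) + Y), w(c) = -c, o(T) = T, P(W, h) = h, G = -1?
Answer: 1562*I*√194 ≈ 21756.0*I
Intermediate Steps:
Y = 0 (Y = 0*2 = 0)
H(a) = √(-a) (H(a) = √(-a + 0) = √(-a))
(908 + 654)*√(-194 + H(0)) = (908 + 654)*√(-194 + √(-1*0)) = 1562*√(-194 + √0) = 1562*√(-194 + 0) = 1562*√(-194) = 1562*(I*√194) = 1562*I*√194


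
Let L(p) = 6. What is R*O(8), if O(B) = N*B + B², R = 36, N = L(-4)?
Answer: 4032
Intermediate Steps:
N = 6
O(B) = B² + 6*B (O(B) = 6*B + B² = B² + 6*B)
R*O(8) = 36*(8*(6 + 8)) = 36*(8*14) = 36*112 = 4032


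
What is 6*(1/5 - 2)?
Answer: -54/5 ≈ -10.800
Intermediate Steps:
6*(1/5 - 2) = 6*(⅕ - 2) = 6*(-9/5) = -54/5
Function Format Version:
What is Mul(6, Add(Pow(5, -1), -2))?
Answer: Rational(-54, 5) ≈ -10.800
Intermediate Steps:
Mul(6, Add(Pow(5, -1), -2)) = Mul(6, Add(Rational(1, 5), -2)) = Mul(6, Rational(-9, 5)) = Rational(-54, 5)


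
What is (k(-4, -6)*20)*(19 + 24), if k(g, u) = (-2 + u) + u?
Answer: -12040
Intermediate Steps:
k(g, u) = -2 + 2*u
(k(-4, -6)*20)*(19 + 24) = ((-2 + 2*(-6))*20)*(19 + 24) = ((-2 - 12)*20)*43 = -14*20*43 = -280*43 = -12040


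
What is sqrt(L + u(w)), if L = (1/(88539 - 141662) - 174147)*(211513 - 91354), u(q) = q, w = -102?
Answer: 2*I*sqrt(14763097881665720958)/53123 ≈ 1.4466e+5*I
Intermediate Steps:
L = -1111616272402038/53123 (L = (1/(-53123) - 174147)*120159 = (-1/53123 - 174147)*120159 = -9251211082/53123*120159 = -1111616272402038/53123 ≈ -2.0925e+10)
sqrt(L + u(w)) = sqrt(-1111616272402038/53123 - 102) = sqrt(-1111616277820584/53123) = 2*I*sqrt(14763097881665720958)/53123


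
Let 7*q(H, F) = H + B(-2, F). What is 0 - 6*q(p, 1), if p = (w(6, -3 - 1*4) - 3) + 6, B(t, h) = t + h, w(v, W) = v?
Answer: -48/7 ≈ -6.8571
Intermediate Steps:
B(t, h) = h + t
p = 9 (p = (6 - 3) + 6 = 3 + 6 = 9)
q(H, F) = -2/7 + F/7 + H/7 (q(H, F) = (H + (F - 2))/7 = (H + (-2 + F))/7 = (-2 + F + H)/7 = -2/7 + F/7 + H/7)
0 - 6*q(p, 1) = 0 - 6*(-2/7 + (⅐)*1 + (⅐)*9) = 0 - 6*(-2/7 + ⅐ + 9/7) = 0 - 6*8/7 = 0 - 48/7 = -48/7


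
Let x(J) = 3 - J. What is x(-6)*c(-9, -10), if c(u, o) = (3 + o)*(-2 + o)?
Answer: 756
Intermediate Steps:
c(u, o) = (-2 + o)*(3 + o)
x(-6)*c(-9, -10) = (3 - 1*(-6))*(-6 - 10 + (-10)²) = (3 + 6)*(-6 - 10 + 100) = 9*84 = 756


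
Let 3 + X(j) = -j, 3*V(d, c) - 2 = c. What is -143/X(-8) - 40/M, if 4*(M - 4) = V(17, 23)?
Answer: -12839/365 ≈ -35.175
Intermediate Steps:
V(d, c) = ⅔ + c/3
X(j) = -3 - j
M = 73/12 (M = 4 + (⅔ + (⅓)*23)/4 = 4 + (⅔ + 23/3)/4 = 4 + (¼)*(25/3) = 4 + 25/12 = 73/12 ≈ 6.0833)
-143/X(-8) - 40/M = -143/(-3 - 1*(-8)) - 40/73/12 = -143/(-3 + 8) - 40*12/73 = -143/5 - 480/73 = -12839/365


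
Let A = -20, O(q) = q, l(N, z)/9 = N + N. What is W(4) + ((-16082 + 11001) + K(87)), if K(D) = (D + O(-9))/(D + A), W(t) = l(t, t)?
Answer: -335525/67 ≈ -5007.8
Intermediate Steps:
l(N, z) = 18*N (l(N, z) = 9*(N + N) = 9*(2*N) = 18*N)
W(t) = 18*t
K(D) = (-9 + D)/(-20 + D) (K(D) = (D - 9)/(D - 20) = (-9 + D)/(-20 + D))
W(4) + ((-16082 + 11001) + K(87)) = 18*4 + ((-16082 + 11001) + (-9 + 87)/(-20 + 87)) = 72 + (-5081 + 78/67) = 72 - 340349/67 = -335525/67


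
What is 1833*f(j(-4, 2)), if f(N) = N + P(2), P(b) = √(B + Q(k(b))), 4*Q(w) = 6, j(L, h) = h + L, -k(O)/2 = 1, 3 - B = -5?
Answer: -3666 + 1833*√38/2 ≈ 1983.7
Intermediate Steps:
B = 8 (B = 3 - 1*(-5) = 3 + 5 = 8)
k(O) = -2 (k(O) = -2*1 = -2)
j(L, h) = L + h
Q(w) = 3/2 (Q(w) = (¼)*6 = 3/2)
P(b) = √38/2 (P(b) = √(8 + 3/2) = √(19/2) = √38/2)
f(N) = N + √38/2
1833*f(j(-4, 2)) = 1833*((-4 + 2) + √38/2) = 1833*(-2 + √38/2) = -3666 + 1833*√38/2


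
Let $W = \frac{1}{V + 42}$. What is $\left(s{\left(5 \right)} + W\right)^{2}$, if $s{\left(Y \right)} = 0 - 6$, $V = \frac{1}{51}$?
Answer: $\frac{164019249}{4592449} \approx 35.715$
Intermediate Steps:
$V = \frac{1}{51} \approx 0.019608$
$s{\left(Y \right)} = -6$ ($s{\left(Y \right)} = 0 - 6 = -6$)
$W = \frac{51}{2143}$ ($W = \frac{1}{\frac{1}{51} + 42} = \frac{1}{\frac{2143}{51}} = \frac{51}{2143} \approx 0.023798$)
$\left(s{\left(5 \right)} + W\right)^{2} = \left(-6 + \frac{51}{2143}\right)^{2} = \left(- \frac{12807}{2143}\right)^{2} = \frac{164019249}{4592449}$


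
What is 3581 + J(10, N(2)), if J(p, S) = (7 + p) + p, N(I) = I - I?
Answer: 3608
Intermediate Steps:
N(I) = 0
J(p, S) = 7 + 2*p
3581 + J(10, N(2)) = 3581 + (7 + 2*10) = 3581 + (7 + 20) = 3581 + 27 = 3608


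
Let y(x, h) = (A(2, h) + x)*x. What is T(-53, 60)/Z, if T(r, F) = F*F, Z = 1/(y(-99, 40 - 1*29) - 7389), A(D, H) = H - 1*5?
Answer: 6544800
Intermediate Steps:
A(D, H) = -5 + H (A(D, H) = H - 5 = -5 + H)
y(x, h) = x*(-5 + h + x) (y(x, h) = ((-5 + h) + x)*x = (-5 + h + x)*x = x*(-5 + h + x))
Z = 1/1818 (Z = 1/(-99*(-5 + (40 - 1*29) - 99) - 7389) = 1/(-99*(-5 + (40 - 29) - 99) - 7389) = 1/(-99*(-5 + 11 - 99) - 7389) = 1/(-99*(-93) - 7389) = 1/(9207 - 7389) = 1/1818 ≈ 0.00055005)
T(r, F) = F**2
T(-53, 60)/Z = 60**2/(1/1818) = 3600*1818 = 6544800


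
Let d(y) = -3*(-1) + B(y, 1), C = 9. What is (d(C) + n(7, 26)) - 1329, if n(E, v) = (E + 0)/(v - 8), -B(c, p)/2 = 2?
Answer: -23933/18 ≈ -1329.6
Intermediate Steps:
B(c, p) = -4 (B(c, p) = -2*2 = -4)
d(y) = -1 (d(y) = -3*(-1) - 4 = 3 - 4 = -1)
n(E, v) = E/(-8 + v)
(d(C) + n(7, 26)) - 1329 = (-1 + 7/(-8 + 26)) - 1329 = (-1 + 7/18) - 1329 = -11/18 - 1329 = -23933/18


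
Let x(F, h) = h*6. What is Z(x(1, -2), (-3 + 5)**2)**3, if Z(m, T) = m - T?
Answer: -4096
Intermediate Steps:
x(F, h) = 6*h
Z(x(1, -2), (-3 + 5)**2)**3 = (6*(-2) - (-3 + 5)**2)**3 = (-12 - 1*2**2)**3 = (-12 - 1*4)**3 = (-12 - 4)**3 = (-16)**3 = -4096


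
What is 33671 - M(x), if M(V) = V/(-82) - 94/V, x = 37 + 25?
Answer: 42798729/1271 ≈ 33673.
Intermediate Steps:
x = 62
M(V) = -94/V - V/82 (M(V) = V*(-1/82) - 94/V = -V/82 - 94/V = -94/V - V/82)
33671 - M(x) = 33671 - (-94/62 - 1/82*62) = 33671 - (-94*1/62 - 31/41) = 33671 - (-47/31 - 31/41) = 33671 - 1*(-2888/1271) = 33671 + 2888/1271 = 42798729/1271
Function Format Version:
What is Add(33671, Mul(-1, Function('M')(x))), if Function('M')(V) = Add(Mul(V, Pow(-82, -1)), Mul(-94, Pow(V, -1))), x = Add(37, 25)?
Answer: Rational(42798729, 1271) ≈ 33673.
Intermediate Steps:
x = 62
Function('M')(V) = Add(Mul(-94, Pow(V, -1)), Mul(Rational(-1, 82), V)) (Function('M')(V) = Add(Mul(V, Rational(-1, 82)), Mul(-94, Pow(V, -1))) = Add(Mul(Rational(-1, 82), V), Mul(-94, Pow(V, -1))) = Add(Mul(-94, Pow(V, -1)), Mul(Rational(-1, 82), V)))
Add(33671, Mul(-1, Function('M')(x))) = Add(33671, Mul(-1, Add(Mul(-94, Pow(62, -1)), Mul(Rational(-1, 82), 62)))) = Add(33671, Mul(-1, Add(Mul(-94, Rational(1, 62)), Rational(-31, 41)))) = Add(33671, Mul(-1, Add(Rational(-47, 31), Rational(-31, 41)))) = Add(33671, Mul(-1, Rational(-2888, 1271))) = Add(33671, Rational(2888, 1271)) = Rational(42798729, 1271)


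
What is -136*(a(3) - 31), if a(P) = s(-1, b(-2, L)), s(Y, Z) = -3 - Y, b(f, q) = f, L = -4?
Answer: 4488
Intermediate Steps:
a(P) = -2 (a(P) = -3 - 1*(-1) = -3 + 1 = -2)
-136*(a(3) - 31) = -136*(-2 - 31) = -136*(-33) = 4488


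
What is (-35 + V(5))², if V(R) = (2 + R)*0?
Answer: 1225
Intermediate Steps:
V(R) = 0
(-35 + V(5))² = (-35 + 0)² = (-35)² = 1225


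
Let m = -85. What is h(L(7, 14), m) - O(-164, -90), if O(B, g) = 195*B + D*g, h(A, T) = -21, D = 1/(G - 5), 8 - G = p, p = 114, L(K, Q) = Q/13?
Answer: 1182453/37 ≈ 31958.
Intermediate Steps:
L(K, Q) = Q/13 (L(K, Q) = Q*(1/13) = Q/13)
G = -106 (G = 8 - 1*114 = 8 - 114 = -106)
D = -1/111 (D = 1/(-106 - 5) = 1/(-111) = -1/111 ≈ -0.0090090)
O(B, g) = 195*B - g/111
h(L(7, 14), m) - O(-164, -90) = -21 - (195*(-164) - 1/111*(-90)) = -21 - (-31980 + 30/37) = -21 - 1*(-1183230/37) = -21 + 1183230/37 = 1182453/37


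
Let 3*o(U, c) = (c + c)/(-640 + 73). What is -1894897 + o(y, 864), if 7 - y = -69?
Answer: -119378575/63 ≈ -1.8949e+6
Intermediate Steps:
y = 76 (y = 7 - 1*(-69) = 7 + 69 = 76)
o(U, c) = -2*c/1701 (o(U, c) = ((c + c)/(-640 + 73))/3 = ((2*c)/(-567))/3 = ((2*c)*(-1/567))/3 = (-2*c/567)/3 = -2*c/1701)
-1894897 + o(y, 864) = -1894897 - 2/1701*864 = -1894897 - 64/63 = -119378575/63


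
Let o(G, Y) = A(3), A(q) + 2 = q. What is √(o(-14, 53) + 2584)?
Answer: √2585 ≈ 50.843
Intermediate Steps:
A(q) = -2 + q
o(G, Y) = 1 (o(G, Y) = -2 + 3 = 1)
√(o(-14, 53) + 2584) = √(1 + 2584) = √2585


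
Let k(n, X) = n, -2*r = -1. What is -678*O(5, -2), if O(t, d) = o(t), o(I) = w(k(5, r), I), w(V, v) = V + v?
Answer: -6780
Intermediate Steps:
r = 1/2 (r = -1/2*(-1) = 1/2 ≈ 0.50000)
o(I) = 5 + I
O(t, d) = 5 + t
-678*O(5, -2) = -678*(5 + 5) = -678*10 = -6780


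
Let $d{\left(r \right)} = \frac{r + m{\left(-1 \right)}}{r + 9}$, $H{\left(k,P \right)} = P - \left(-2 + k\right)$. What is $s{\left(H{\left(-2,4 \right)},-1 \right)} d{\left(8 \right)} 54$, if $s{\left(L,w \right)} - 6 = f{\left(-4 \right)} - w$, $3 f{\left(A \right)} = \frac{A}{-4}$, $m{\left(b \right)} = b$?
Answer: $\frac{2772}{17} \approx 163.06$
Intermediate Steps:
$H{\left(k,P \right)} = 2 + P - k$
$f{\left(A \right)} = - \frac{A}{12}$ ($f{\left(A \right)} = \frac{A \frac{1}{-4}}{3} = \frac{A \left(- \frac{1}{4}\right)}{3} = \frac{\left(- \frac{1}{4}\right) A}{3} = - \frac{A}{12}$)
$s{\left(L,w \right)} = \frac{19}{3} - w$ ($s{\left(L,w \right)} = 6 - \left(- \frac{1}{3} + w\right) = \frac{19}{3} - w$)
$d{\left(r \right)} = \frac{-1 + r}{9 + r}$ ($d{\left(r \right)} = \frac{r - 1}{r + 9} = \frac{-1 + r}{9 + r}$)
$s{\left(H{\left(-2,4 \right)},-1 \right)} d{\left(8 \right)} 54 = \left(\frac{19}{3} - -1\right) \frac{-1 + 8}{9 + 8} \cdot 54 = \left(\frac{19}{3} + 1\right) \frac{1}{17} \cdot 7 \cdot 54 = \frac{22 \cdot \frac{1}{17} \cdot 7}{3} \cdot 54 = \frac{22}{3} \cdot \frac{7}{17} \cdot 54 = \frac{154}{51} \cdot 54 = \frac{2772}{17}$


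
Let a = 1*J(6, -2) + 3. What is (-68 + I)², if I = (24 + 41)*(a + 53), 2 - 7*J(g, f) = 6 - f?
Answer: 605848996/49 ≈ 1.2364e+7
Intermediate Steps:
J(g, f) = -4/7 + f/7 (J(g, f) = 2/7 - (6 - f)/7 = 2/7 + (-6/7 + f/7) = -4/7 + f/7)
a = 15/7 (a = 1*(-4/7 + (⅐)*(-2)) + 3 = 1*(-4/7 - 2/7) + 3 = 1*(-6/7) + 3 = -6/7 + 3 = 15/7 ≈ 2.1429)
I = 25090/7 (I = (24 + 41)*(15/7 + 53) = 65*(386/7) = 25090/7 ≈ 3584.3)
(-68 + I)² = (-68 + 25090/7)² = (24614/7)² = 605848996/49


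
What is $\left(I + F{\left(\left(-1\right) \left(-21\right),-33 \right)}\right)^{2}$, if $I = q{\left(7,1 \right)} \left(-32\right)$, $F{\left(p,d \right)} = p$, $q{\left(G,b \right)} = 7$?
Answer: $41209$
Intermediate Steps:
$I = -224$ ($I = 7 \left(-32\right) = -224$)
$\left(I + F{\left(\left(-1\right) \left(-21\right),-33 \right)}\right)^{2} = \left(-224 - -21\right)^{2} = \left(-224 + 21\right)^{2} = \left(-203\right)^{2} = 41209$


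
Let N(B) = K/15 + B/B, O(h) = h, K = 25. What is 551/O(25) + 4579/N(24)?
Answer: 347833/200 ≈ 1739.2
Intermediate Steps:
N(B) = 8/3 (N(B) = 25/15 + B/B = 25*(1/15) + 1 = 5/3 + 1 = 8/3)
551/O(25) + 4579/N(24) = 551/25 + 4579/(8/3) = 551*(1/25) + 4579*(3/8) = 551/25 + 13737/8 = 347833/200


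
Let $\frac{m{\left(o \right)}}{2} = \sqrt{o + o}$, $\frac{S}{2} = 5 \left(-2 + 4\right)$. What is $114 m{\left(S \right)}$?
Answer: $456 \sqrt{10} \approx 1442.0$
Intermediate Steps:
$S = 20$ ($S = 2 \cdot 5 \left(-2 + 4\right) = 2 \cdot 5 \cdot 2 = 2 \cdot 10 = 20$)
$m{\left(o \right)} = 2 \sqrt{2} \sqrt{o}$ ($m{\left(o \right)} = 2 \sqrt{o + o} = 2 \sqrt{2 o} = 2 \sqrt{2} \sqrt{o}$)
$114 m{\left(S \right)} = 114 \cdot 2 \sqrt{2} \sqrt{20} = 114 \cdot 2 \sqrt{2} \cdot 2 \sqrt{5} = 114 \cdot 4 \sqrt{10} = 456 \sqrt{10}$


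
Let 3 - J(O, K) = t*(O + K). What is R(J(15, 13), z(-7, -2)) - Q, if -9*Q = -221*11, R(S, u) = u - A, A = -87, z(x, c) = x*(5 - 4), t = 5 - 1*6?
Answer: -1711/9 ≈ -190.11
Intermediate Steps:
t = -1 (t = 5 - 6 = -1)
J(O, K) = 3 + K + O (J(O, K) = 3 - (-1)*(O + K) = 3 - (-1)*(K + O) = 3 - (-K - O) = 3 + (K + O) = 3 + K + O)
z(x, c) = x (z(x, c) = x*1 = x)
R(S, u) = 87 + u (R(S, u) = u - 1*(-87) = u + 87 = 87 + u)
Q = 2431/9 (Q = -(-221)*11/9 = -1/9*(-2431) = 2431/9 ≈ 270.11)
R(J(15, 13), z(-7, -2)) - Q = (87 - 7) - 1*2431/9 = 80 - 2431/9 = -1711/9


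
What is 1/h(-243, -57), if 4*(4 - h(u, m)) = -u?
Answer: -4/227 ≈ -0.017621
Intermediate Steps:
h(u, m) = 4 + u/4 (h(u, m) = 4 - (-1)*u/4 = 4 + u/4)
1/h(-243, -57) = 1/(4 + (¼)*(-243)) = 1/(4 - 243/4) = 1/(-227/4) = -4/227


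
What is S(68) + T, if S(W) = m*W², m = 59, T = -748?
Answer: 272068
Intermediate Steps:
S(W) = 59*W²
S(68) + T = 59*68² - 748 = 59*4624 - 748 = 272816 - 748 = 272068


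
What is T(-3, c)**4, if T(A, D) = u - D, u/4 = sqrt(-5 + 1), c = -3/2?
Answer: 51793/16 - 2964*I ≈ 3237.1 - 2964.0*I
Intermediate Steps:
c = -3/2 (c = -3*1/2 = -3/2 ≈ -1.5000)
u = 8*I (u = 4*sqrt(-5 + 1) = 4*sqrt(-4) = 4*(2*I) = 8*I ≈ 8.0*I)
T(A, D) = -D + 8*I (T(A, D) = 8*I - D = -D + 8*I)
T(-3, c)**4 = (-1*(-3/2) + 8*I)**4 = (3/2 + 8*I)**4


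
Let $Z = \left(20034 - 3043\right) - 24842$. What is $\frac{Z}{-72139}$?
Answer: $\frac{7851}{72139} \approx 0.10883$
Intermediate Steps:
$Z = -7851$ ($Z = 16991 - 24842 = -7851$)
$\frac{Z}{-72139} = - \frac{7851}{-72139} = \left(-7851\right) \left(- \frac{1}{72139}\right) = \frac{7851}{72139}$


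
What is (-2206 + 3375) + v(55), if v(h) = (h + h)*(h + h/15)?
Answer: 22867/3 ≈ 7622.3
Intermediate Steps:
v(h) = 32*h²/15 (v(h) = (2*h)*(h + h*(1/15)) = (2*h)*(h + h/15) = (2*h)*(16*h/15) = 32*h²/15)
(-2206 + 3375) + v(55) = (-2206 + 3375) + (32/15)*55² = 1169 + (32/15)*3025 = 1169 + 19360/3 = 22867/3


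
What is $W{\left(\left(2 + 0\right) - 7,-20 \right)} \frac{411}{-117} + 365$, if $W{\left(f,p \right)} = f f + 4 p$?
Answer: $\frac{21770}{39} \approx 558.21$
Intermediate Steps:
$W{\left(f,p \right)} = f^{2} + 4 p$
$W{\left(\left(2 + 0\right) - 7,-20 \right)} \frac{411}{-117} + 365 = \left(\left(\left(2 + 0\right) - 7\right)^{2} + 4 \left(-20\right)\right) \frac{411}{-117} + 365 = \left(\left(2 - 7\right)^{2} - 80\right) 411 \left(- \frac{1}{117}\right) + 365 = \left(\left(-5\right)^{2} - 80\right) \left(- \frac{137}{39}\right) + 365 = \left(25 - 80\right) \left(- \frac{137}{39}\right) + 365 = \left(-55\right) \left(- \frac{137}{39}\right) + 365 = \frac{7535}{39} + 365 = \frac{21770}{39}$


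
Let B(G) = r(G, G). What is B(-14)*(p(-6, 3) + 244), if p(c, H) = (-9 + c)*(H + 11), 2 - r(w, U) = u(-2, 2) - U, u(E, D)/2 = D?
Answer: -544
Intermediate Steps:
u(E, D) = 2*D
r(w, U) = -2 + U (r(w, U) = 2 - (2*2 - U) = 2 - (4 - U) = 2 + (-4 + U) = -2 + U)
p(c, H) = (-9 + c)*(11 + H)
B(G) = -2 + G
B(-14)*(p(-6, 3) + 244) = (-2 - 14)*((-99 - 9*3 + 11*(-6) + 3*(-6)) + 244) = -16*((-99 - 27 - 66 - 18) + 244) = -16*(-210 + 244) = -16*34 = -544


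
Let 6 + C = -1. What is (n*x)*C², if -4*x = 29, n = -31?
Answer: 44051/4 ≈ 11013.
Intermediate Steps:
C = -7 (C = -6 - 1 = -7)
x = -29/4 (x = -¼*29 = -29/4 ≈ -7.2500)
(n*x)*C² = -31*(-29/4)*(-7)² = (899/4)*49 = 44051/4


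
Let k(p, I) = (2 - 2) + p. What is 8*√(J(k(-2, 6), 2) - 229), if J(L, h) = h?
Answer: 8*I*√227 ≈ 120.53*I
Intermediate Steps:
k(p, I) = p (k(p, I) = 0 + p = p)
8*√(J(k(-2, 6), 2) - 229) = 8*√(2 - 229) = 8*√(-227) = 8*(I*√227) = 8*I*√227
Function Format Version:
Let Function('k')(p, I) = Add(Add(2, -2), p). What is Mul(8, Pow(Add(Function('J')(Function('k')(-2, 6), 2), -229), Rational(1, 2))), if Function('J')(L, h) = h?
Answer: Mul(8, I, Pow(227, Rational(1, 2))) ≈ Mul(120.53, I)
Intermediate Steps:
Function('k')(p, I) = p (Function('k')(p, I) = Add(0, p) = p)
Mul(8, Pow(Add(Function('J')(Function('k')(-2, 6), 2), -229), Rational(1, 2))) = Mul(8, Pow(Add(2, -229), Rational(1, 2))) = Mul(8, Pow(-227, Rational(1, 2))) = Mul(8, Mul(I, Pow(227, Rational(1, 2)))) = Mul(8, I, Pow(227, Rational(1, 2)))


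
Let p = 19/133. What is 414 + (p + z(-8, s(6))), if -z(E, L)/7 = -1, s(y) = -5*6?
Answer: 2948/7 ≈ 421.14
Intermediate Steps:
s(y) = -30
p = 1/7 (p = 19*(1/133) = 1/7 ≈ 0.14286)
z(E, L) = 7 (z(E, L) = -7*(-1) = 7)
414 + (p + z(-8, s(6))) = 414 + (1/7 + 7) = 414 + 50/7 = 2948/7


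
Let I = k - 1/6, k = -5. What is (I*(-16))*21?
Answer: 1736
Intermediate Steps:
I = -31/6 (I = -5 - 1/6 = -31/6 ≈ -5.1667)
(I*(-16))*21 = -31/6*(-16)*21 = (248/3)*21 = 1736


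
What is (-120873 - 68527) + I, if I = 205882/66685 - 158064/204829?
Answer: -2586987111124662/13659021865 ≈ -1.8940e+5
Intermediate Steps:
I = 31630106338/13659021865 (I = 205882*(1/66685) - 158064*1/204829 = 205882/66685 - 158064/204829 = 31630106338/13659021865 ≈ 2.3157)
(-120873 - 68527) + I = (-120873 - 68527) + 31630106338/13659021865 = -189400 + 31630106338/13659021865 = -2586987111124662/13659021865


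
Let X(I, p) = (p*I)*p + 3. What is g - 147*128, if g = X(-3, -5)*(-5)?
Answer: -18456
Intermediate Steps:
X(I, p) = 3 + I*p² (X(I, p) = (I*p)*p + 3 = I*p² + 3 = 3 + I*p²)
g = 360 (g = (3 - 3*(-5)²)*(-5) = (3 - 3*25)*(-5) = (3 - 75)*(-5) = -72*(-5) = 360)
g - 147*128 = 360 - 147*128 = 360 - 18816 = -18456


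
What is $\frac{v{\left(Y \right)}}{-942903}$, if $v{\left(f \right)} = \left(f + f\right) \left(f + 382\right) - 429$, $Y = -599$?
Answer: $- \frac{259537}{942903} \approx -0.27525$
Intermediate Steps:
$v{\left(f \right)} = -429 + 2 f \left(382 + f\right)$ ($v{\left(f \right)} = 2 f \left(382 + f\right) - 429 = -429 + 2 f \left(382 + f\right)$)
$\frac{v{\left(Y \right)}}{-942903} = \frac{-429 + 2 \left(-599\right)^{2} + 764 \left(-599\right)}{-942903} = \left(-429 + 2 \cdot 358801 - 457636\right) \left(- \frac{1}{942903}\right) = \left(-429 + 717602 - 457636\right) \left(- \frac{1}{942903}\right) = 259537 \left(- \frac{1}{942903}\right) = - \frac{259537}{942903}$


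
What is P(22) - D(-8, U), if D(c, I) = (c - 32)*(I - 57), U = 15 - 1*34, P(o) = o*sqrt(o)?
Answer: -3040 + 22*sqrt(22) ≈ -2936.8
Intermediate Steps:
P(o) = o**(3/2)
U = -19 (U = 15 - 34 = -19)
D(c, I) = (-57 + I)*(-32 + c) (D(c, I) = (-32 + c)*(-57 + I) = (-57 + I)*(-32 + c))
P(22) - D(-8, U) = 22**(3/2) - (1824 - 57*(-8) - 32*(-19) - 19*(-8)) = 22*sqrt(22) - (1824 + 456 + 608 + 152) = 22*sqrt(22) - 1*3040 = 22*sqrt(22) - 3040 = -3040 + 22*sqrt(22)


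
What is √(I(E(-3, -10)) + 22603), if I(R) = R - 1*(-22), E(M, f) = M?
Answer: √22622 ≈ 150.41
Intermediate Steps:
I(R) = 22 + R (I(R) = R + 22 = 22 + R)
√(I(E(-3, -10)) + 22603) = √((22 - 3) + 22603) = √(19 + 22603) = √22622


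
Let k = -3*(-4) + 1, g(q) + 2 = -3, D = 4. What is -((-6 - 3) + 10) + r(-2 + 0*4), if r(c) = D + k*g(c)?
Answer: -62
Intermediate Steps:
g(q) = -5 (g(q) = -2 - 3 = -5)
k = 13 (k = 12 + 1 = 13)
r(c) = -61 (r(c) = 4 + 13*(-5) = 4 - 65 = -61)
-((-6 - 3) + 10) + r(-2 + 0*4) = -((-6 - 3) + 10) - 61 = -(-9 + 10) - 61 = -1*1 - 61 = -1 - 61 = -62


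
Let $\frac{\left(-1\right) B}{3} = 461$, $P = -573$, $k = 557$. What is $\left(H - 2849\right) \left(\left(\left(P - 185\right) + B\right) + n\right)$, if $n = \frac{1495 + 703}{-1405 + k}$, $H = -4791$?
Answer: $\frac{867983265}{53} \approx 1.6377 \cdot 10^{7}$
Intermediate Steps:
$B = -1383$ ($B = \left(-3\right) 461 = -1383$)
$n = - \frac{1099}{424}$ ($n = \frac{1495 + 703}{-1405 + 557} = \frac{2198}{-848} = 2198 \left(- \frac{1}{848}\right) = - \frac{1099}{424} \approx -2.592$)
$\left(H - 2849\right) \left(\left(\left(P - 185\right) + B\right) + n\right) = \left(-4791 - 2849\right) \left(\left(\left(-573 - 185\right) - 1383\right) - \frac{1099}{424}\right) = - 7640 \left(\left(-758 - 1383\right) - \frac{1099}{424}\right) = - 7640 \left(-2141 - \frac{1099}{424}\right) = \left(-7640\right) \left(- \frac{908883}{424}\right) = \frac{867983265}{53}$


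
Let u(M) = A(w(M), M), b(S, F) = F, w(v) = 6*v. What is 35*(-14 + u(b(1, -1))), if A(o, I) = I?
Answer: -525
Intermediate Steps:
u(M) = M
35*(-14 + u(b(1, -1))) = 35*(-14 - 1) = 35*(-15) = -525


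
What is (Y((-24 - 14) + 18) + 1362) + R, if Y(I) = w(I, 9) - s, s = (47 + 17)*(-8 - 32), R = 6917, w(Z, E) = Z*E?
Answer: 10659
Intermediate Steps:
w(Z, E) = E*Z
s = -2560 (s = 64*(-40) = -2560)
Y(I) = 2560 + 9*I (Y(I) = 9*I - 1*(-2560) = 9*I + 2560 = 2560 + 9*I)
(Y((-24 - 14) + 18) + 1362) + R = ((2560 + 9*((-24 - 14) + 18)) + 1362) + 6917 = ((2560 + 9*(-38 + 18)) + 1362) + 6917 = ((2560 + 9*(-20)) + 1362) + 6917 = ((2560 - 180) + 1362) + 6917 = (2380 + 1362) + 6917 = 3742 + 6917 = 10659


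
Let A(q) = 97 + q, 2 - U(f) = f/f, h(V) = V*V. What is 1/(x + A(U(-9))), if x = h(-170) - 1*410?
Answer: 1/28588 ≈ 3.4980e-5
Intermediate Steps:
h(V) = V²
U(f) = 1 (U(f) = 2 - f/f = 2 - 1*1 = 2 - 1 = 1)
x = 28490 (x = (-170)² - 1*410 = 28900 - 410 = 28490)
1/(x + A(U(-9))) = 1/(28490 + (97 + 1)) = 1/(28490 + 98) = 1/28588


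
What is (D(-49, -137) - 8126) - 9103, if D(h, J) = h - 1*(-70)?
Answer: -17208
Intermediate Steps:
D(h, J) = 70 + h (D(h, J) = h + 70 = 70 + h)
(D(-49, -137) - 8126) - 9103 = ((70 - 49) - 8126) - 9103 = (21 - 8126) - 9103 = -8105 - 9103 = -17208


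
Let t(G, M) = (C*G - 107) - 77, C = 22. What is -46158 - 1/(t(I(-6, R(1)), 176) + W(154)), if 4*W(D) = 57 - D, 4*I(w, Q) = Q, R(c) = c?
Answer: -37434134/811 ≈ -46158.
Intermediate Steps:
I(w, Q) = Q/4
W(D) = 57/4 - D/4 (W(D) = (57 - D)/4 = 57/4 - D/4)
t(G, M) = -184 + 22*G (t(G, M) = (22*G - 107) - 77 = (-107 + 22*G) - 77 = -184 + 22*G)
-46158 - 1/(t(I(-6, R(1)), 176) + W(154)) = -46158 - 1/((-184 + 22*((¼)*1)) + (57/4 - ¼*154)) = -46158 - 1/((-184 + 22*(¼)) + (57/4 - 77/2)) = -46158 - 1/((-184 + 11/2) - 97/4) = -46158 - 1/(-357/2 - 97/4) = -46158 - 1/(-811/4) = -46158 - 1*(-4/811) = -46158 + 4/811 = -37434134/811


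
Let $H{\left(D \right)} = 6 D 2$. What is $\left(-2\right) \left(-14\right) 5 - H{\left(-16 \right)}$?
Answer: $332$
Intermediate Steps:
$H{\left(D \right)} = 12 D$
$\left(-2\right) \left(-14\right) 5 - H{\left(-16 \right)} = \left(-2\right) \left(-14\right) 5 - 12 \left(-16\right) = 28 \cdot 5 - -192 = 140 + 192 = 332$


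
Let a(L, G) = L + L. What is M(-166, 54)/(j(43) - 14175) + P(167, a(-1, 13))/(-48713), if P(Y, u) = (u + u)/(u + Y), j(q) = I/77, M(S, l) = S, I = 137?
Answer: 51370771871/4385893709505 ≈ 0.011713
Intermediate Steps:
a(L, G) = 2*L
j(q) = 137/77
P(Y, u) = 2*u/(Y + u) (P(Y, u) = (2*u)/(Y + u) = 2*u/(Y + u))
M(-166, 54)/(j(43) - 14175) + P(167, a(-1, 13))/(-48713) = -166/(137/77 - 14175) + (2*(2*(-1))/(167 + 2*(-1)))/(-48713) = -166/(-1091338/77) + (2*(-2)/(167 - 2))*(-1/48713) = -166*(-77/1091338) + (2*(-2)/165)*(-1/48713) = 6391/545669 + (2*(-2)*(1/165))*(-1/48713) = 6391/545669 - 4/165*(-1/48713) = 6391/545669 + 4/8037645 = 51370771871/4385893709505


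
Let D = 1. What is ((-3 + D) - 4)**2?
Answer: 36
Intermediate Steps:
((-3 + D) - 4)**2 = ((-3 + 1) - 4)**2 = (-2 - 4)**2 = (-6)**2 = 36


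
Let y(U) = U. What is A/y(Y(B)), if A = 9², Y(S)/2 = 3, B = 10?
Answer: 27/2 ≈ 13.500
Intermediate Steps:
Y(S) = 6 (Y(S) = 2*3 = 6)
A = 81
A/y(Y(B)) = 81/6 = 81*(⅙) = 27/2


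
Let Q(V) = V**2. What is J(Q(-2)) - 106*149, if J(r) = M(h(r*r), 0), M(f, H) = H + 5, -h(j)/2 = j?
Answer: -15789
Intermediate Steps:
h(j) = -2*j
M(f, H) = 5 + H
J(r) = 5 (J(r) = 5 + 0 = 5)
J(Q(-2)) - 106*149 = 5 - 106*149 = 5 - 15794 = -15789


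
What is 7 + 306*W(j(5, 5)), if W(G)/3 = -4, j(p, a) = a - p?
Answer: -3665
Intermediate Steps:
W(G) = -12 (W(G) = 3*(-4) = -12)
7 + 306*W(j(5, 5)) = 7 + 306*(-12) = 7 - 3672 = -3665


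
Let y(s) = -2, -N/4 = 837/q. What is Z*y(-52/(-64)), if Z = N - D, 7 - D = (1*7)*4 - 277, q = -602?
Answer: 150764/301 ≈ 500.88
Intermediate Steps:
N = 1674/301 (N = -3348/(-602) = -3348*(-1)/602 = -4*(-837/602) = 1674/301 ≈ 5.5615)
D = 256 (D = 7 - ((1*7)*4 - 277) = 7 - (7*4 - 277) = 7 - (28 - 277) = 7 - 1*(-249) = 7 + 249 = 256)
Z = -75382/301 (Z = 1674/301 - 1*256 = 1674/301 - 256 = -75382/301 ≈ -250.44)
Z*y(-52/(-64)) = -75382/301*(-2) = 150764/301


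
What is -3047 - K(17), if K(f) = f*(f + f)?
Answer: -3625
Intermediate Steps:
K(f) = 2*f² (K(f) = f*(2*f) = 2*f²)
-3047 - K(17) = -3047 - 2*17² = -3047 - 2*289 = -3047 - 1*578 = -3047 - 578 = -3625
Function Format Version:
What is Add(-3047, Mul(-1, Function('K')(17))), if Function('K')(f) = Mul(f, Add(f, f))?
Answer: -3625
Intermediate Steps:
Function('K')(f) = Mul(2, Pow(f, 2)) (Function('K')(f) = Mul(f, Mul(2, f)) = Mul(2, Pow(f, 2)))
Add(-3047, Mul(-1, Function('K')(17))) = Add(-3047, Mul(-1, Mul(2, Pow(17, 2)))) = Add(-3047, Mul(-1, Mul(2, 289))) = Add(-3047, Mul(-1, 578)) = Add(-3047, -578) = -3625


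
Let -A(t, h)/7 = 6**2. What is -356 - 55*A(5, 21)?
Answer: 13504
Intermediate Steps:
A(t, h) = -252 (A(t, h) = -7*6**2 = -7*36 = -252)
-356 - 55*A(5, 21) = -356 - 55*(-252) = -356 + 13860 = 13504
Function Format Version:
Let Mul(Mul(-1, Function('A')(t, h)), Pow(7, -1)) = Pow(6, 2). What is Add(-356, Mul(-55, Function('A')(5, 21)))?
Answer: 13504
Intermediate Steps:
Function('A')(t, h) = -252 (Function('A')(t, h) = Mul(-7, Pow(6, 2)) = Mul(-7, 36) = -252)
Add(-356, Mul(-55, Function('A')(5, 21))) = Add(-356, Mul(-55, -252)) = Add(-356, 13860) = 13504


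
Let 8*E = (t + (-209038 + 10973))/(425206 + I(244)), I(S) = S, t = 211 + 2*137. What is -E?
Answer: 9879/170180 ≈ 0.058050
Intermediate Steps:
t = 485 (t = 211 + 274 = 485)
E = -9879/170180 (E = ((485 + (-209038 + 10973))/(425206 + 244))/8 = ((485 - 198065)/425450)/8 = (-197580*1/425450)/8 = (⅛)*(-19758/42545) = -9879/170180 ≈ -0.058050)
-E = -1*(-9879/170180) = 9879/170180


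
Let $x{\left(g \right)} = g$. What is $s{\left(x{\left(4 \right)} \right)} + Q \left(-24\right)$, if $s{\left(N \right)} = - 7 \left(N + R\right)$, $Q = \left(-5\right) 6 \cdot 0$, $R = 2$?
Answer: $-42$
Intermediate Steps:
$Q = 0$ ($Q = \left(-30\right) 0 = 0$)
$s{\left(N \right)} = -14 - 7 N$ ($s{\left(N \right)} = - 7 \left(N + 2\right) = - 7 \left(2 + N\right) = -14 - 7 N$)
$s{\left(x{\left(4 \right)} \right)} + Q \left(-24\right) = \left(-14 - 28\right) + 0 \left(-24\right) = \left(-14 - 28\right) + 0 = -42 + 0 = -42$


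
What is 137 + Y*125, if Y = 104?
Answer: 13137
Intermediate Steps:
137 + Y*125 = 137 + 104*125 = 137 + 13000 = 13137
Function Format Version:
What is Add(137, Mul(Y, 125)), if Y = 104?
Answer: 13137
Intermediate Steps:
Add(137, Mul(Y, 125)) = Add(137, Mul(104, 125)) = Add(137, 13000) = 13137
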